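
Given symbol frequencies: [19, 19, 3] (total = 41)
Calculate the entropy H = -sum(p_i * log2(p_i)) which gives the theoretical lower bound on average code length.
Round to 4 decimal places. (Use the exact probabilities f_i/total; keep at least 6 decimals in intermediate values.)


Per-symbol terms -p_i * log2(p_i) with p_i = f_i/41:
  p = 19/41 = 0.463415: log2(p) = -1.109624, -p*log2(p) = 0.514216
  p = 19/41 = 0.463415: log2(p) = -1.109624, -p*log2(p) = 0.514216
  p = 3/41 = 0.073171: log2(p) = -3.772590, -p*log2(p) = 0.276043
H = 0.514216 + 0.514216 + 0.276043 = 1.304475

H = 1.3045 bits/symbol


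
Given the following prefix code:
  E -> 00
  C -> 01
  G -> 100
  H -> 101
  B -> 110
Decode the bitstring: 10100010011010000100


Decoding step by step:
Bits 101 -> H
Bits 00 -> E
Bits 01 -> C
Bits 00 -> E
Bits 110 -> B
Bits 100 -> G
Bits 00 -> E
Bits 100 -> G


Decoded message: HECEBGEG


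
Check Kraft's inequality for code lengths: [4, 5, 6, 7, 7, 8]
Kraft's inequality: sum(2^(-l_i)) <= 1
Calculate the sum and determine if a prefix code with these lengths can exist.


Sum = 2^(-4) + 2^(-5) + 2^(-6) + 2^(-7) + 2^(-7) + 2^(-8)
    = 0.0625 + 0.03125 + 0.015625 + 0.0078125 + 0.0078125 + 0.00390625
    = 33/256 = 0.12890625
Since 0.12890625 <= 1, Kraft's inequality IS satisfied.
A prefix code with these lengths CAN exist.

Kraft sum = 0.12890625. Satisfied.


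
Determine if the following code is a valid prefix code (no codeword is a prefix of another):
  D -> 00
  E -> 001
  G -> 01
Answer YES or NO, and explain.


Checking each pair (does one codeword prefix another?):
  D='00' vs E='001': prefix -- VIOLATION

NO -- this is NOT a valid prefix code. D (00) is a prefix of E (001).


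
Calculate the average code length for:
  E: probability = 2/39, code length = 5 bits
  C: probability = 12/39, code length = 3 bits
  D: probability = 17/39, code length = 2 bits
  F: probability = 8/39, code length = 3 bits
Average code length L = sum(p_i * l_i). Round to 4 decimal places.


Weighted contributions p_i * l_i:
  E: (2/39) * 5 = 10/39
  C: (12/39) * 3 = 36/39
  D: (17/39) * 2 = 34/39
  F: (8/39) * 3 = 24/39
Sum = (10 + 36 + 34 + 24)/39 = 104/39

L = 104/39 = 2.6667 bits/symbol


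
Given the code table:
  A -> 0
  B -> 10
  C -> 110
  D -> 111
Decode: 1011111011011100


Decoding:
10 -> B
111 -> D
110 -> C
110 -> C
111 -> D
0 -> A
0 -> A


Result: BDCCDAA


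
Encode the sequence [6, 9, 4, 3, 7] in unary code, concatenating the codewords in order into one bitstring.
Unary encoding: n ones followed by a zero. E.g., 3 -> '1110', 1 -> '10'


Encode each number as n ones followed by a terminating 0:
  6 -> 1111110 (7 bits)
  9 -> 1111111110 (10 bits)
  4 -> 11110 (5 bits)
  3 -> 1110 (4 bits)
  7 -> 11111110 (8 bits)
Total length = 7 + 10 + 5 + 4 + 8 = 34 bits.

Unary([6, 9, 4, 3, 7]) = 1111110111111111011110111011111110 (34 bits)


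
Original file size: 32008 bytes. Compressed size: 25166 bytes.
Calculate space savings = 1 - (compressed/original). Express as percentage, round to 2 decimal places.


ratio = compressed/original = 25166/32008 = 0.786241
savings = 1 - ratio = 1 - 0.786241 = 0.213759
as a percentage: 0.213759 * 100 = 21.38%

Space savings = 1 - 25166/32008 = 21.38%


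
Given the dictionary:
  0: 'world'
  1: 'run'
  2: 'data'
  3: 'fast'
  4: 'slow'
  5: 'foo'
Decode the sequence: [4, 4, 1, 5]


Look up each index in the dictionary:
  4 -> 'slow'
  4 -> 'slow'
  1 -> 'run'
  5 -> 'foo'

Decoded: "slow slow run foo"


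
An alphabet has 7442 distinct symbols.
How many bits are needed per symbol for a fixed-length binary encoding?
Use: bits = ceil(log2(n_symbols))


log2(7442) = 12.8615
Bracket: 2^12 = 4096 < 7442 <= 2^13 = 8192
So ceil(log2(7442)) = 13

bits = ceil(log2(7442)) = ceil(12.8615) = 13 bits


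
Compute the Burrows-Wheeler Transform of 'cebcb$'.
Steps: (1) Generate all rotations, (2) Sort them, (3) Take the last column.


Rotations (sorted):
  0: $cebcb -> last char: b
  1: b$cebc -> last char: c
  2: bcb$ce -> last char: e
  3: cb$ceb -> last char: b
  4: cebcb$ -> last char: $
  5: ebcb$c -> last char: c


BWT = bceb$c


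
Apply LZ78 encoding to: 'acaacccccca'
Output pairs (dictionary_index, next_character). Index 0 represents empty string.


LZ78 encoding steps:
Dictionary: {0: ''}
Step 1: w='' (idx 0), next='a' -> output (0, 'a'), add 'a' as idx 1
Step 2: w='' (idx 0), next='c' -> output (0, 'c'), add 'c' as idx 2
Step 3: w='a' (idx 1), next='a' -> output (1, 'a'), add 'aa' as idx 3
Step 4: w='c' (idx 2), next='c' -> output (2, 'c'), add 'cc' as idx 4
Step 5: w='cc' (idx 4), next='c' -> output (4, 'c'), add 'ccc' as idx 5
Step 6: w='c' (idx 2), next='a' -> output (2, 'a'), add 'ca' as idx 6


Encoded: [(0, 'a'), (0, 'c'), (1, 'a'), (2, 'c'), (4, 'c'), (2, 'a')]


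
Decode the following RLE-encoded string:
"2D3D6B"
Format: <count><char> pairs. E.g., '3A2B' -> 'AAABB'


Expanding each <count><char> pair:
  2D -> 'DD'
  3D -> 'DDD'
  6B -> 'BBBBBB'

Decoded = DDDDDBBBBBB


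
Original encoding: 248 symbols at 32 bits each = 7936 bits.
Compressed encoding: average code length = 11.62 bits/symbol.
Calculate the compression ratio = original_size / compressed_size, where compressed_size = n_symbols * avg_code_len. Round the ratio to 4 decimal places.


original_size = n_symbols * orig_bits = 248 * 32 = 7936 bits
compressed_size = n_symbols * avg_code_len = 248 * 11.62 = 2881.76 bits
ratio = original_size / compressed_size = 7936 / 2881.76 = 2.7539

Compression ratio = 2.7539


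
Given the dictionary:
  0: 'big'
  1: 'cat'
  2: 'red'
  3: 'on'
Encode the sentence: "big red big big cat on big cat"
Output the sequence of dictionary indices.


Look up each word in the dictionary:
  'big' -> 0
  'red' -> 2
  'big' -> 0
  'big' -> 0
  'cat' -> 1
  'on' -> 3
  'big' -> 0
  'cat' -> 1

Encoded: [0, 2, 0, 0, 1, 3, 0, 1]


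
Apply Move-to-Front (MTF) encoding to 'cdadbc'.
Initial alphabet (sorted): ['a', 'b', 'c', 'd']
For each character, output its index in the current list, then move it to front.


MTF encoding:
'c': index 2 in ['a', 'b', 'c', 'd'] -> ['c', 'a', 'b', 'd']
'd': index 3 in ['c', 'a', 'b', 'd'] -> ['d', 'c', 'a', 'b']
'a': index 2 in ['d', 'c', 'a', 'b'] -> ['a', 'd', 'c', 'b']
'd': index 1 in ['a', 'd', 'c', 'b'] -> ['d', 'a', 'c', 'b']
'b': index 3 in ['d', 'a', 'c', 'b'] -> ['b', 'd', 'a', 'c']
'c': index 3 in ['b', 'd', 'a', 'c'] -> ['c', 'b', 'd', 'a']


Output: [2, 3, 2, 1, 3, 3]


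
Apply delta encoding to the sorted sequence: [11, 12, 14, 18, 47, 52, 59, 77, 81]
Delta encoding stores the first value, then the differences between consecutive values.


First value: 11
Deltas:
  12 - 11 = 1
  14 - 12 = 2
  18 - 14 = 4
  47 - 18 = 29
  52 - 47 = 5
  59 - 52 = 7
  77 - 59 = 18
  81 - 77 = 4


Delta encoded: [11, 1, 2, 4, 29, 5, 7, 18, 4]


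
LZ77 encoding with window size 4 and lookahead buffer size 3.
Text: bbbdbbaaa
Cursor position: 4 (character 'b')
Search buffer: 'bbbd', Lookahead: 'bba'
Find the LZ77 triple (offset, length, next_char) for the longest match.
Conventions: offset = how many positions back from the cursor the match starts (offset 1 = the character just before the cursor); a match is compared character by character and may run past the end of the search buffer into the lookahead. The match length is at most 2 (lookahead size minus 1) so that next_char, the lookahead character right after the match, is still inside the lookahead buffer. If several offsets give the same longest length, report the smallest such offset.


Try each offset into the search buffer:
  offset=1 (pos 3, char 'd'): match length 0
  offset=2 (pos 2, char 'b'): match length 1
  offset=3 (pos 1, char 'b'): match length 2
  offset=4 (pos 0, char 'b'): match length 2
Longest match has length 2, found at offsets 3, 4; take the smallest, offset 3.
next_char = character at position 4 + 2 = 6 -> 'a'

Best match: offset=3, length=2 (matching 'bb' starting at position 1)
LZ77 triple: (3, 2, 'a')


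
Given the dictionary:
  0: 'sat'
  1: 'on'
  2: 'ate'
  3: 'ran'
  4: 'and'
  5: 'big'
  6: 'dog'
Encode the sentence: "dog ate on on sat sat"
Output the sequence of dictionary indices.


Look up each word in the dictionary:
  'dog' -> 6
  'ate' -> 2
  'on' -> 1
  'on' -> 1
  'sat' -> 0
  'sat' -> 0

Encoded: [6, 2, 1, 1, 0, 0]


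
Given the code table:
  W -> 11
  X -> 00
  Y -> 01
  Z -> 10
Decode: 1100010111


Decoding:
11 -> W
00 -> X
01 -> Y
01 -> Y
11 -> W


Result: WXYYW


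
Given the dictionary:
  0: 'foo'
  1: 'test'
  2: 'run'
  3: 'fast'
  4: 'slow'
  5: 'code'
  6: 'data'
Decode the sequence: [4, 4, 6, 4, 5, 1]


Look up each index in the dictionary:
  4 -> 'slow'
  4 -> 'slow'
  6 -> 'data'
  4 -> 'slow'
  5 -> 'code'
  1 -> 'test'

Decoded: "slow slow data slow code test"


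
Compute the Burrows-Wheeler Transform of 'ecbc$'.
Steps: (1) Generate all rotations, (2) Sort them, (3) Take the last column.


Rotations (sorted):
  0: $ecbc -> last char: c
  1: bc$ec -> last char: c
  2: c$ecb -> last char: b
  3: cbc$e -> last char: e
  4: ecbc$ -> last char: $


BWT = ccbe$


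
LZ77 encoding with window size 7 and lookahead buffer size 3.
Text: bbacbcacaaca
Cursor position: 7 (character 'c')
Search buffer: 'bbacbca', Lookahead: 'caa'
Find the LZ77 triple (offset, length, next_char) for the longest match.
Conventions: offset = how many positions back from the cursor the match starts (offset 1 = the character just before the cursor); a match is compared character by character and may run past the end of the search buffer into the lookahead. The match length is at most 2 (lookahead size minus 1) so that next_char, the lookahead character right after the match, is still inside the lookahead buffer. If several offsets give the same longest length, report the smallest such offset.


Try each offset into the search buffer:
  offset=1 (pos 6, char 'a'): match length 0
  offset=2 (pos 5, char 'c'): match length 2
  offset=3 (pos 4, char 'b'): match length 0
  offset=4 (pos 3, char 'c'): match length 1
  offset=5 (pos 2, char 'a'): match length 0
  offset=6 (pos 1, char 'b'): match length 0
  offset=7 (pos 0, char 'b'): match length 0
Longest match has length 2 at offset 2.
next_char = character at position 7 + 2 = 9 -> 'a'

Best match: offset=2, length=2 (matching 'ca' starting at position 5)
LZ77 triple: (2, 2, 'a')


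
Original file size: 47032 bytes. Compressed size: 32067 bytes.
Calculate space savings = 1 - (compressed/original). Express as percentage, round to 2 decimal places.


ratio = compressed/original = 32067/47032 = 0.681812
savings = 1 - ratio = 1 - 0.681812 = 0.318188
as a percentage: 0.318188 * 100 = 31.82%

Space savings = 1 - 32067/47032 = 31.82%


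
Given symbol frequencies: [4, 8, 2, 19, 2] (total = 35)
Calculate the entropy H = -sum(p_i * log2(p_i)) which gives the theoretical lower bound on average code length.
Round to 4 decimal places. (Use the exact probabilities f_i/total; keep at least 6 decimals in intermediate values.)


Per-symbol terms -p_i * log2(p_i) with p_i = f_i/35:
  p = 4/35 = 0.114286: log2(p) = -3.129283, -p*log2(p) = 0.357632
  p = 8/35 = 0.228571: log2(p) = -2.129283, -p*log2(p) = 0.486693
  p = 2/35 = 0.057143: log2(p) = -4.129283, -p*log2(p) = 0.235959
  p = 19/35 = 0.542857: log2(p) = -0.881356, -p*log2(p) = 0.478450
  p = 2/35 = 0.057143: log2(p) = -4.129283, -p*log2(p) = 0.235959
H = 0.357632 + 0.486693 + 0.235959 + 0.478450 + 0.235959 = 1.794693

H = 1.7947 bits/symbol


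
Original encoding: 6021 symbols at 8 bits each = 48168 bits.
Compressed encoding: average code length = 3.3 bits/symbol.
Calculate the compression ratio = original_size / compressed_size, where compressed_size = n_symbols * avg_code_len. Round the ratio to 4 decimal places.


original_size = n_symbols * orig_bits = 6021 * 8 = 48168 bits
compressed_size = n_symbols * avg_code_len = 6021 * 3.3 = 19869.3 bits
ratio = original_size / compressed_size = 48168 / 19869.3 = 2.4242

Compression ratio = 2.4242


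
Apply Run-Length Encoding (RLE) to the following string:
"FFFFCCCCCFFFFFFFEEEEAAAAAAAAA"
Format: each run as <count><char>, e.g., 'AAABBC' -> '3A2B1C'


Scanning runs left to right:
  i=0: run of 'F' x 4 -> '4F'
  i=4: run of 'C' x 5 -> '5C'
  i=9: run of 'F' x 7 -> '7F'
  i=16: run of 'E' x 4 -> '4E'
  i=20: run of 'A' x 9 -> '9A'

RLE = 4F5C7F4E9A


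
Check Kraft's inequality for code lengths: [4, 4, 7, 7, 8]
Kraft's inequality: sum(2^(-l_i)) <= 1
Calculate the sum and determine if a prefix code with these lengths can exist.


Sum = 2^(-4) + 2^(-4) + 2^(-7) + 2^(-7) + 2^(-8)
    = 0.0625 + 0.0625 + 0.0078125 + 0.0078125 + 0.00390625
    = 37/256 = 0.14453125
Since 0.14453125 <= 1, Kraft's inequality IS satisfied.
A prefix code with these lengths CAN exist.

Kraft sum = 0.14453125. Satisfied.


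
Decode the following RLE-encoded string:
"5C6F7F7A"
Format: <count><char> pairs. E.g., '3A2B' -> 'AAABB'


Expanding each <count><char> pair:
  5C -> 'CCCCC'
  6F -> 'FFFFFF'
  7F -> 'FFFFFFF'
  7A -> 'AAAAAAA'

Decoded = CCCCCFFFFFFFFFFFFFAAAAAAA


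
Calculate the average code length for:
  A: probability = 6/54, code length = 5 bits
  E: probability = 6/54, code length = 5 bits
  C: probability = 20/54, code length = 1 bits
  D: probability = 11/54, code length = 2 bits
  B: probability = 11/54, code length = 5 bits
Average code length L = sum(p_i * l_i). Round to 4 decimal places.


Weighted contributions p_i * l_i:
  A: (6/54) * 5 = 30/54
  E: (6/54) * 5 = 30/54
  C: (20/54) * 1 = 20/54
  D: (11/54) * 2 = 22/54
  B: (11/54) * 5 = 55/54
Sum = (30 + 30 + 20 + 22 + 55)/54 = 157/54

L = 157/54 = 2.9074 bits/symbol


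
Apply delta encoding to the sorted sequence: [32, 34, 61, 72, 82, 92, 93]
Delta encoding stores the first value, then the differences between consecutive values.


First value: 32
Deltas:
  34 - 32 = 2
  61 - 34 = 27
  72 - 61 = 11
  82 - 72 = 10
  92 - 82 = 10
  93 - 92 = 1


Delta encoded: [32, 2, 27, 11, 10, 10, 1]


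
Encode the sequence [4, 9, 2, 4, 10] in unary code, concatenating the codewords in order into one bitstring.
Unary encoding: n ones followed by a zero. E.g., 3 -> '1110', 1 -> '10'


Encode each number as n ones followed by a terminating 0:
  4 -> 11110 (5 bits)
  9 -> 1111111110 (10 bits)
  2 -> 110 (3 bits)
  4 -> 11110 (5 bits)
  10 -> 11111111110 (11 bits)
Total length = 5 + 10 + 3 + 5 + 11 = 34 bits.

Unary([4, 9, 2, 4, 10]) = 1111011111111101101111011111111110 (34 bits)


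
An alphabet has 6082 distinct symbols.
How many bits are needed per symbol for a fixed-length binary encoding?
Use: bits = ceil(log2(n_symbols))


log2(6082) = 12.5703
Bracket: 2^12 = 4096 < 6082 <= 2^13 = 8192
So ceil(log2(6082)) = 13

bits = ceil(log2(6082)) = ceil(12.5703) = 13 bits


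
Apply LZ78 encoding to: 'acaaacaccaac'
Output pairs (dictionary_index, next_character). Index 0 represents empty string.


LZ78 encoding steps:
Dictionary: {0: ''}
Step 1: w='' (idx 0), next='a' -> output (0, 'a'), add 'a' as idx 1
Step 2: w='' (idx 0), next='c' -> output (0, 'c'), add 'c' as idx 2
Step 3: w='a' (idx 1), next='a' -> output (1, 'a'), add 'aa' as idx 3
Step 4: w='a' (idx 1), next='c' -> output (1, 'c'), add 'ac' as idx 4
Step 5: w='ac' (idx 4), next='c' -> output (4, 'c'), add 'acc' as idx 5
Step 6: w='aa' (idx 3), next='c' -> output (3, 'c'), add 'aac' as idx 6


Encoded: [(0, 'a'), (0, 'c'), (1, 'a'), (1, 'c'), (4, 'c'), (3, 'c')]


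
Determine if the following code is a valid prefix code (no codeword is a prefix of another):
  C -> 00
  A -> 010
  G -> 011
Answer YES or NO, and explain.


Checking each pair (does one codeword prefix another?):
  C='00' vs A='010': no prefix
  C='00' vs G='011': no prefix
  A='010' vs C='00': no prefix
  A='010' vs G='011': no prefix
  G='011' vs C='00': no prefix
  G='011' vs A='010': no prefix
No violation found over all pairs.

YES -- this is a valid prefix code. No codeword is a prefix of any other codeword.


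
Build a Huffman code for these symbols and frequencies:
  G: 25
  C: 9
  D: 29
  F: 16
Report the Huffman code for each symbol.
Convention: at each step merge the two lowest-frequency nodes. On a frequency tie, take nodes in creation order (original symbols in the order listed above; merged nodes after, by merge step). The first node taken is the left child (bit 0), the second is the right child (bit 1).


Huffman tree construction:
Step 1: Merge C(9) + F(16) = 25
Step 2: Merge G(25) + (C+F)(25) = 50
Step 3: Merge D(29) + (G+(C+F))(50) = 79
Read each symbol's code off the tree from the root (left child = 0, right child = 1).

Codes:
  G: 10 (length 2)
  C: 110 (length 3)
  D: 0 (length 1)
  F: 111 (length 3)
Average code length: 154/79 = 1.9494 bits/symbol


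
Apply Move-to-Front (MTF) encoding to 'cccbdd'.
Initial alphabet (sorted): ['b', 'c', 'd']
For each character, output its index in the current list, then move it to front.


MTF encoding:
'c': index 1 in ['b', 'c', 'd'] -> ['c', 'b', 'd']
'c': index 0 in ['c', 'b', 'd'] -> ['c', 'b', 'd']
'c': index 0 in ['c', 'b', 'd'] -> ['c', 'b', 'd']
'b': index 1 in ['c', 'b', 'd'] -> ['b', 'c', 'd']
'd': index 2 in ['b', 'c', 'd'] -> ['d', 'b', 'c']
'd': index 0 in ['d', 'b', 'c'] -> ['d', 'b', 'c']


Output: [1, 0, 0, 1, 2, 0]


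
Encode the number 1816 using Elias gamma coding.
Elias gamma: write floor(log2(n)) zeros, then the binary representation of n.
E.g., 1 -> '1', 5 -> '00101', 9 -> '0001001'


num_bits = floor(log2(1816)) + 1 = 11
leading_zeros = num_bits - 1 = 10
binary(1816) = 11100011000

Elias gamma(1816) = '0000000000' + '11100011000' = 000000000011100011000 (21 bits)


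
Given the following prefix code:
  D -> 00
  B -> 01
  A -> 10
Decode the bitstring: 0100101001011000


Decoding step by step:
Bits 01 -> B
Bits 00 -> D
Bits 10 -> A
Bits 10 -> A
Bits 01 -> B
Bits 01 -> B
Bits 10 -> A
Bits 00 -> D


Decoded message: BDAABBAD


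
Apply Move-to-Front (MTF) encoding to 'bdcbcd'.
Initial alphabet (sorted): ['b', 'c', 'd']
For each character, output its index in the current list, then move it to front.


MTF encoding:
'b': index 0 in ['b', 'c', 'd'] -> ['b', 'c', 'd']
'd': index 2 in ['b', 'c', 'd'] -> ['d', 'b', 'c']
'c': index 2 in ['d', 'b', 'c'] -> ['c', 'd', 'b']
'b': index 2 in ['c', 'd', 'b'] -> ['b', 'c', 'd']
'c': index 1 in ['b', 'c', 'd'] -> ['c', 'b', 'd']
'd': index 2 in ['c', 'b', 'd'] -> ['d', 'c', 'b']


Output: [0, 2, 2, 2, 1, 2]


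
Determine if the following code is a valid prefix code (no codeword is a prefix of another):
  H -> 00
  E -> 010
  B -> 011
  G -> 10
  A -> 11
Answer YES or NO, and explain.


Checking each pair (does one codeword prefix another?):
  H='00' vs E='010': no prefix
  H='00' vs B='011': no prefix
  H='00' vs G='10': no prefix
  H='00' vs A='11': no prefix
  E='010' vs H='00': no prefix
  E='010' vs B='011': no prefix
  E='010' vs G='10': no prefix
  E='010' vs A='11': no prefix
  B='011' vs H='00': no prefix
  B='011' vs E='010': no prefix
  B='011' vs G='10': no prefix
  B='011' vs A='11': no prefix
  G='10' vs H='00': no prefix
  G='10' vs E='010': no prefix
  G='10' vs B='011': no prefix
  G='10' vs A='11': no prefix
  A='11' vs H='00': no prefix
  A='11' vs E='010': no prefix
  A='11' vs B='011': no prefix
  A='11' vs G='10': no prefix
No violation found over all pairs.

YES -- this is a valid prefix code. No codeword is a prefix of any other codeword.


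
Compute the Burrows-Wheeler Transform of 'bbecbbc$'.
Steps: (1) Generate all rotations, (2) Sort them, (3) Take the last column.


Rotations (sorted):
  0: $bbecbbc -> last char: c
  1: bbc$bbec -> last char: c
  2: bbecbbc$ -> last char: $
  3: bc$bbecb -> last char: b
  4: becbbc$b -> last char: b
  5: c$bbecbb -> last char: b
  6: cbbc$bbe -> last char: e
  7: ecbbc$bb -> last char: b


BWT = cc$bbbeb


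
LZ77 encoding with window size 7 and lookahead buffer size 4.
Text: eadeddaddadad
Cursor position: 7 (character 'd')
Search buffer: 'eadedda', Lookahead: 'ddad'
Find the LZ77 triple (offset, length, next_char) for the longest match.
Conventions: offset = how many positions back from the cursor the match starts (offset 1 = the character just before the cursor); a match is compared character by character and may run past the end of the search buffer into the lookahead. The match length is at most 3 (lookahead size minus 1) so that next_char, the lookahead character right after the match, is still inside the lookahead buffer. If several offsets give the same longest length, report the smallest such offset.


Try each offset into the search buffer:
  offset=1 (pos 6, char 'a'): match length 0
  offset=2 (pos 5, char 'd'): match length 1
  offset=3 (pos 4, char 'd'): match length 3
  offset=4 (pos 3, char 'e'): match length 0
  offset=5 (pos 2, char 'd'): match length 1
  offset=6 (pos 1, char 'a'): match length 0
  offset=7 (pos 0, char 'e'): match length 0
Longest match has length 3 at offset 3.
next_char = character at position 7 + 3 = 10 -> 'd'

Best match: offset=3, length=3 (matching 'dda' starting at position 4)
LZ77 triple: (3, 3, 'd')


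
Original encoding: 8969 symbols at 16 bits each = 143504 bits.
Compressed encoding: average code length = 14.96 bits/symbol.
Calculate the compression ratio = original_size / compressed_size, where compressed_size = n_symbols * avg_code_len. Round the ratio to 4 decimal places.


original_size = n_symbols * orig_bits = 8969 * 16 = 143504 bits
compressed_size = n_symbols * avg_code_len = 8969 * 14.96 = 134176.24 bits
ratio = original_size / compressed_size = 143504 / 134176.24 = 1.0695

Compression ratio = 1.0695


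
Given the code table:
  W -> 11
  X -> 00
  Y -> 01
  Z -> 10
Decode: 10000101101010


Decoding:
10 -> Z
00 -> X
01 -> Y
01 -> Y
10 -> Z
10 -> Z
10 -> Z


Result: ZXYYZZZ


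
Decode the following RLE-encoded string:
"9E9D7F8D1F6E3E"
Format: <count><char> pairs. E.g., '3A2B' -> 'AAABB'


Expanding each <count><char> pair:
  9E -> 'EEEEEEEEE'
  9D -> 'DDDDDDDDD'
  7F -> 'FFFFFFF'
  8D -> 'DDDDDDDD'
  1F -> 'F'
  6E -> 'EEEEEE'
  3E -> 'EEE'

Decoded = EEEEEEEEEDDDDDDDDDFFFFFFFDDDDDDDDFEEEEEEEEE


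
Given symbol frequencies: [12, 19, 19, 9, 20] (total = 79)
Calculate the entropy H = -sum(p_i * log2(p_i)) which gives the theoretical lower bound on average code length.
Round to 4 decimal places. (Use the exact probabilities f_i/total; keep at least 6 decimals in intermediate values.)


Per-symbol terms -p_i * log2(p_i) with p_i = f_i/79:
  p = 12/79 = 0.151899: log2(p) = -2.718818, -p*log2(p) = 0.412985
  p = 19/79 = 0.240506: log2(p) = -2.055853, -p*log2(p) = 0.494446
  p = 19/79 = 0.240506: log2(p) = -2.055853, -p*log2(p) = 0.494446
  p = 9/79 = 0.113924: log2(p) = -3.133856, -p*log2(p) = 0.357022
  p = 20/79 = 0.253165: log2(p) = -1.981853, -p*log2(p) = 0.501735
H = 0.412985 + 0.494446 + 0.494446 + 0.357022 + 0.501735 = 2.260634

H = 2.2606 bits/symbol


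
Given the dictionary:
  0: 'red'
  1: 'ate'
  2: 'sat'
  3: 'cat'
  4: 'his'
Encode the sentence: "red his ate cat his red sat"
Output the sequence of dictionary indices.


Look up each word in the dictionary:
  'red' -> 0
  'his' -> 4
  'ate' -> 1
  'cat' -> 3
  'his' -> 4
  'red' -> 0
  'sat' -> 2

Encoded: [0, 4, 1, 3, 4, 0, 2]


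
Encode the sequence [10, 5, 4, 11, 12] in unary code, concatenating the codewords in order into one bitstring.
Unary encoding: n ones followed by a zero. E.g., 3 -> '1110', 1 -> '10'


Encode each number as n ones followed by a terminating 0:
  10 -> 11111111110 (11 bits)
  5 -> 111110 (6 bits)
  4 -> 11110 (5 bits)
  11 -> 111111111110 (12 bits)
  12 -> 1111111111110 (13 bits)
Total length = 11 + 6 + 5 + 12 + 13 = 47 bits.

Unary([10, 5, 4, 11, 12]) = 11111111110111110111101111111111101111111111110 (47 bits)


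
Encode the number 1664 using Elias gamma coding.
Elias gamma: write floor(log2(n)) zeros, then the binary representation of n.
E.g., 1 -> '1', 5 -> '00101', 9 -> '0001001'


num_bits = floor(log2(1664)) + 1 = 11
leading_zeros = num_bits - 1 = 10
binary(1664) = 11010000000

Elias gamma(1664) = '0000000000' + '11010000000' = 000000000011010000000 (21 bits)


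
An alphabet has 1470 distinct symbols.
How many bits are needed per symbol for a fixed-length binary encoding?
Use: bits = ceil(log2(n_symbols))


log2(1470) = 10.5216
Bracket: 2^10 = 1024 < 1470 <= 2^11 = 2048
So ceil(log2(1470)) = 11

bits = ceil(log2(1470)) = ceil(10.5216) = 11 bits


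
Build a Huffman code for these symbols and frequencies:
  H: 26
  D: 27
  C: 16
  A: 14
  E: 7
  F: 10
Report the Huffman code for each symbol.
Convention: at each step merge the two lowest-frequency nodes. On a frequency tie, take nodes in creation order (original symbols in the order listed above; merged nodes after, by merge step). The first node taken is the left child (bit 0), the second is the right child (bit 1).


Huffman tree construction:
Step 1: Merge E(7) + F(10) = 17
Step 2: Merge A(14) + C(16) = 30
Step 3: Merge (E+F)(17) + H(26) = 43
Step 4: Merge D(27) + (A+C)(30) = 57
Step 5: Merge ((E+F)+H)(43) + (D+(A+C))(57) = 100
Read each symbol's code off the tree from the root (left child = 0, right child = 1).

Codes:
  H: 01 (length 2)
  D: 10 (length 2)
  C: 111 (length 3)
  A: 110 (length 3)
  E: 000 (length 3)
  F: 001 (length 3)
Average code length: 247/100 = 2.4700 bits/symbol


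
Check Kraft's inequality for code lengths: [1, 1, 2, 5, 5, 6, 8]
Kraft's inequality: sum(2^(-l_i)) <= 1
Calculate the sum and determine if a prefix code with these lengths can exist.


Sum = 2^(-1) + 2^(-1) + 2^(-2) + 2^(-5) + 2^(-5) + 2^(-6) + 2^(-8)
    = 0.5 + 0.5 + 0.25 + 0.03125 + 0.03125 + 0.015625 + 0.00390625
    = 341/256 = 1.33203125
Since 1.33203125 > 1, Kraft's inequality is NOT satisfied.
A prefix code with these lengths CANNOT exist.

Kraft sum = 1.33203125. Not satisfied.


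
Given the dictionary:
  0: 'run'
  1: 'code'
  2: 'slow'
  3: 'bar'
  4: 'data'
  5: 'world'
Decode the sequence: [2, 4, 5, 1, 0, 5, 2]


Look up each index in the dictionary:
  2 -> 'slow'
  4 -> 'data'
  5 -> 'world'
  1 -> 'code'
  0 -> 'run'
  5 -> 'world'
  2 -> 'slow'

Decoded: "slow data world code run world slow"


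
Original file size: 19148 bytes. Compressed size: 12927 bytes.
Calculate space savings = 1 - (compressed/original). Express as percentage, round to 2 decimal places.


ratio = compressed/original = 12927/19148 = 0.67511
savings = 1 - ratio = 1 - 0.67511 = 0.32489
as a percentage: 0.32489 * 100 = 32.49%

Space savings = 1 - 12927/19148 = 32.49%


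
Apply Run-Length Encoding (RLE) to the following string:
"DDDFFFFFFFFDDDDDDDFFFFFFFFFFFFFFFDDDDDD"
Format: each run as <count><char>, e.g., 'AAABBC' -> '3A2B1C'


Scanning runs left to right:
  i=0: run of 'D' x 3 -> '3D'
  i=3: run of 'F' x 8 -> '8F'
  i=11: run of 'D' x 7 -> '7D'
  i=18: run of 'F' x 15 -> '15F'
  i=33: run of 'D' x 6 -> '6D'

RLE = 3D8F7D15F6D


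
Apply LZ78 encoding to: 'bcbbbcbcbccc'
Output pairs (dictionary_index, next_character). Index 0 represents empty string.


LZ78 encoding steps:
Dictionary: {0: ''}
Step 1: w='' (idx 0), next='b' -> output (0, 'b'), add 'b' as idx 1
Step 2: w='' (idx 0), next='c' -> output (0, 'c'), add 'c' as idx 2
Step 3: w='b' (idx 1), next='b' -> output (1, 'b'), add 'bb' as idx 3
Step 4: w='b' (idx 1), next='c' -> output (1, 'c'), add 'bc' as idx 4
Step 5: w='bc' (idx 4), next='b' -> output (4, 'b'), add 'bcb' as idx 5
Step 6: w='c' (idx 2), next='c' -> output (2, 'c'), add 'cc' as idx 6
Step 7: w='c' (idx 2), end of input -> output (2, '')


Encoded: [(0, 'b'), (0, 'c'), (1, 'b'), (1, 'c'), (4, 'b'), (2, 'c'), (2, '')]


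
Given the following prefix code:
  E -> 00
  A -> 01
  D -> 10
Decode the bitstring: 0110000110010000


Decoding step by step:
Bits 01 -> A
Bits 10 -> D
Bits 00 -> E
Bits 01 -> A
Bits 10 -> D
Bits 01 -> A
Bits 00 -> E
Bits 00 -> E


Decoded message: ADEADAEE


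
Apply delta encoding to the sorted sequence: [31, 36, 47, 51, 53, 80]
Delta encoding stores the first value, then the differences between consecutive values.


First value: 31
Deltas:
  36 - 31 = 5
  47 - 36 = 11
  51 - 47 = 4
  53 - 51 = 2
  80 - 53 = 27


Delta encoded: [31, 5, 11, 4, 2, 27]


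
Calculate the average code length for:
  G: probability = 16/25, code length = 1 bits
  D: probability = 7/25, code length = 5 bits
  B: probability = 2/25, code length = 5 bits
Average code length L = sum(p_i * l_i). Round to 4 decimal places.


Weighted contributions p_i * l_i:
  G: (16/25) * 1 = 16/25
  D: (7/25) * 5 = 35/25
  B: (2/25) * 5 = 10/25
Sum = (16 + 35 + 10)/25 = 61/25

L = 61/25 = 2.4400 bits/symbol


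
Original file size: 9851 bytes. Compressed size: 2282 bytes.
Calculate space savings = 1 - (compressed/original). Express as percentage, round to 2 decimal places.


ratio = compressed/original = 2282/9851 = 0.231652
savings = 1 - ratio = 1 - 0.231652 = 0.768348
as a percentage: 0.768348 * 100 = 76.83%

Space savings = 1 - 2282/9851 = 76.83%


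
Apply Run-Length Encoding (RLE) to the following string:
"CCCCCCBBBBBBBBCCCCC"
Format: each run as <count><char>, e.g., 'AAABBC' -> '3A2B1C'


Scanning runs left to right:
  i=0: run of 'C' x 6 -> '6C'
  i=6: run of 'B' x 8 -> '8B'
  i=14: run of 'C' x 5 -> '5C'

RLE = 6C8B5C


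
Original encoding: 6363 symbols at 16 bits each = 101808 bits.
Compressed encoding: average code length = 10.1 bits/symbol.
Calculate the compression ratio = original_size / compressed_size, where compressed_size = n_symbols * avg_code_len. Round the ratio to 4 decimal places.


original_size = n_symbols * orig_bits = 6363 * 16 = 101808 bits
compressed_size = n_symbols * avg_code_len = 6363 * 10.1 = 64266.3 bits
ratio = original_size / compressed_size = 101808 / 64266.3 = 1.5842

Compression ratio = 1.5842


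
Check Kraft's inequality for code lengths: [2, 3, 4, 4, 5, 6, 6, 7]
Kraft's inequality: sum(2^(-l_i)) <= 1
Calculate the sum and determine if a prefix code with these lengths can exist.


Sum = 2^(-2) + 2^(-3) + 2^(-4) + 2^(-4) + 2^(-5) + 2^(-6) + 2^(-6) + 2^(-7)
    = 0.25 + 0.125 + 0.0625 + 0.0625 + 0.03125 + 0.015625 + 0.015625 + 0.0078125
    = 73/128 = 0.5703125
Since 0.5703125 <= 1, Kraft's inequality IS satisfied.
A prefix code with these lengths CAN exist.

Kraft sum = 0.5703125. Satisfied.


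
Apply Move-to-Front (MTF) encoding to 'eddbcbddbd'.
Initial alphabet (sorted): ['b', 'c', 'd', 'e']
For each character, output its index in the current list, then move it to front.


MTF encoding:
'e': index 3 in ['b', 'c', 'd', 'e'] -> ['e', 'b', 'c', 'd']
'd': index 3 in ['e', 'b', 'c', 'd'] -> ['d', 'e', 'b', 'c']
'd': index 0 in ['d', 'e', 'b', 'c'] -> ['d', 'e', 'b', 'c']
'b': index 2 in ['d', 'e', 'b', 'c'] -> ['b', 'd', 'e', 'c']
'c': index 3 in ['b', 'd', 'e', 'c'] -> ['c', 'b', 'd', 'e']
'b': index 1 in ['c', 'b', 'd', 'e'] -> ['b', 'c', 'd', 'e']
'd': index 2 in ['b', 'c', 'd', 'e'] -> ['d', 'b', 'c', 'e']
'd': index 0 in ['d', 'b', 'c', 'e'] -> ['d', 'b', 'c', 'e']
'b': index 1 in ['d', 'b', 'c', 'e'] -> ['b', 'd', 'c', 'e']
'd': index 1 in ['b', 'd', 'c', 'e'] -> ['d', 'b', 'c', 'e']


Output: [3, 3, 0, 2, 3, 1, 2, 0, 1, 1]


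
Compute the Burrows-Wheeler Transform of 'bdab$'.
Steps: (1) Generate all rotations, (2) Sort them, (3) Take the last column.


Rotations (sorted):
  0: $bdab -> last char: b
  1: ab$bd -> last char: d
  2: b$bda -> last char: a
  3: bdab$ -> last char: $
  4: dab$b -> last char: b


BWT = bda$b


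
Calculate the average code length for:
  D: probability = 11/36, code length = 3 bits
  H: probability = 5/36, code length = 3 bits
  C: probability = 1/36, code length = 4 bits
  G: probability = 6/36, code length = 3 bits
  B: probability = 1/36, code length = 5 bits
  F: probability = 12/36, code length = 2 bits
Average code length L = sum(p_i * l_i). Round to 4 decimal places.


Weighted contributions p_i * l_i:
  D: (11/36) * 3 = 33/36
  H: (5/36) * 3 = 15/36
  C: (1/36) * 4 = 4/36
  G: (6/36) * 3 = 18/36
  B: (1/36) * 5 = 5/36
  F: (12/36) * 2 = 24/36
Sum = (33 + 15 + 4 + 18 + 5 + 24)/36 = 99/36

L = 99/36 = 2.7500 bits/symbol


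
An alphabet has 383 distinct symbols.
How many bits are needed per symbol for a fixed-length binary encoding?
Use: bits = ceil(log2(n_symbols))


log2(383) = 8.5812
Bracket: 2^8 = 256 < 383 <= 2^9 = 512
So ceil(log2(383)) = 9

bits = ceil(log2(383)) = ceil(8.5812) = 9 bits


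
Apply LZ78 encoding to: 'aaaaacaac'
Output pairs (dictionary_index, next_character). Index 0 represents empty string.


LZ78 encoding steps:
Dictionary: {0: ''}
Step 1: w='' (idx 0), next='a' -> output (0, 'a'), add 'a' as idx 1
Step 2: w='a' (idx 1), next='a' -> output (1, 'a'), add 'aa' as idx 2
Step 3: w='aa' (idx 2), next='c' -> output (2, 'c'), add 'aac' as idx 3
Step 4: w='aac' (idx 3), end of input -> output (3, '')


Encoded: [(0, 'a'), (1, 'a'), (2, 'c'), (3, '')]


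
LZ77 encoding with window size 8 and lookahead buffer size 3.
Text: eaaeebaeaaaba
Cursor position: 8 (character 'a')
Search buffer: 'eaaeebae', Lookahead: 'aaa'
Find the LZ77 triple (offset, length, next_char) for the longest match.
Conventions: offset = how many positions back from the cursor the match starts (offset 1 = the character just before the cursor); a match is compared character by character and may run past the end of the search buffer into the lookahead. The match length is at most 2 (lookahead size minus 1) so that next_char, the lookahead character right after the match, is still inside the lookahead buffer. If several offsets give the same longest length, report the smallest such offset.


Try each offset into the search buffer:
  offset=1 (pos 7, char 'e'): match length 0
  offset=2 (pos 6, char 'a'): match length 1
  offset=3 (pos 5, char 'b'): match length 0
  offset=4 (pos 4, char 'e'): match length 0
  offset=5 (pos 3, char 'e'): match length 0
  offset=6 (pos 2, char 'a'): match length 1
  offset=7 (pos 1, char 'a'): match length 2
  offset=8 (pos 0, char 'e'): match length 0
Longest match has length 2 at offset 7.
next_char = character at position 8 + 2 = 10 -> 'a'

Best match: offset=7, length=2 (matching 'aa' starting at position 1)
LZ77 triple: (7, 2, 'a')


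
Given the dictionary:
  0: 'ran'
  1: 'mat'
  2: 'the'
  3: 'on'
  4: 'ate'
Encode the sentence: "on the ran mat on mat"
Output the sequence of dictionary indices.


Look up each word in the dictionary:
  'on' -> 3
  'the' -> 2
  'ran' -> 0
  'mat' -> 1
  'on' -> 3
  'mat' -> 1

Encoded: [3, 2, 0, 1, 3, 1]


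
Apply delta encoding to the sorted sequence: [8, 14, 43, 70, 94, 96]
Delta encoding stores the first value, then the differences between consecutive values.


First value: 8
Deltas:
  14 - 8 = 6
  43 - 14 = 29
  70 - 43 = 27
  94 - 70 = 24
  96 - 94 = 2


Delta encoded: [8, 6, 29, 27, 24, 2]


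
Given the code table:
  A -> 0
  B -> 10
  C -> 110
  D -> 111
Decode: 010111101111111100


Decoding:
0 -> A
10 -> B
111 -> D
10 -> B
111 -> D
111 -> D
110 -> C
0 -> A


Result: ABDBDDCA


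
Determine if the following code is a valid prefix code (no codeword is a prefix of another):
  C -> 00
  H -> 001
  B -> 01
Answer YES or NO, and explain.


Checking each pair (does one codeword prefix another?):
  C='00' vs H='001': prefix -- VIOLATION

NO -- this is NOT a valid prefix code. C (00) is a prefix of H (001).


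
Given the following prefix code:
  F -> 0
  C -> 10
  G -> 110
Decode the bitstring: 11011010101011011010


Decoding step by step:
Bits 110 -> G
Bits 110 -> G
Bits 10 -> C
Bits 10 -> C
Bits 10 -> C
Bits 110 -> G
Bits 110 -> G
Bits 10 -> C


Decoded message: GGCCCGGC


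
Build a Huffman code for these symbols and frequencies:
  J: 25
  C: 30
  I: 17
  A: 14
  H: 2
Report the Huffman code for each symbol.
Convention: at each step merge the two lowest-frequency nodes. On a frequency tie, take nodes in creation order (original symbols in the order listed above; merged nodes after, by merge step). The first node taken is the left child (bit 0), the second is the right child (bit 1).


Huffman tree construction:
Step 1: Merge H(2) + A(14) = 16
Step 2: Merge (H+A)(16) + I(17) = 33
Step 3: Merge J(25) + C(30) = 55
Step 4: Merge ((H+A)+I)(33) + (J+C)(55) = 88
Read each symbol's code off the tree from the root (left child = 0, right child = 1).

Codes:
  J: 10 (length 2)
  C: 11 (length 2)
  I: 01 (length 2)
  A: 001 (length 3)
  H: 000 (length 3)
Average code length: 192/88 = 2.1818 bits/symbol


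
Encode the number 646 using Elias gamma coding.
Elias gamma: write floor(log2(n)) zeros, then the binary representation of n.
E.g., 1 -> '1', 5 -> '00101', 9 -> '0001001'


num_bits = floor(log2(646)) + 1 = 10
leading_zeros = num_bits - 1 = 9
binary(646) = 1010000110

Elias gamma(646) = '000000000' + '1010000110' = 0000000001010000110 (19 bits)


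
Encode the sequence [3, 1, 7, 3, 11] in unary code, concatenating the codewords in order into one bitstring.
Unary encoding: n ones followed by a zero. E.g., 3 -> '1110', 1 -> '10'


Encode each number as n ones followed by a terminating 0:
  3 -> 1110 (4 bits)
  1 -> 10 (2 bits)
  7 -> 11111110 (8 bits)
  3 -> 1110 (4 bits)
  11 -> 111111111110 (12 bits)
Total length = 4 + 2 + 8 + 4 + 12 = 30 bits.

Unary([3, 1, 7, 3, 11]) = 111010111111101110111111111110 (30 bits)


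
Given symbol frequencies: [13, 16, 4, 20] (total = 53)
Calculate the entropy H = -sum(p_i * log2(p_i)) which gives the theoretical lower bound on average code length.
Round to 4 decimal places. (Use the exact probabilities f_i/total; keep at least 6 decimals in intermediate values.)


Per-symbol terms -p_i * log2(p_i) with p_i = f_i/53:
  p = 13/53 = 0.245283: log2(p) = -2.027481, -p*log2(p) = 0.497307
  p = 16/53 = 0.301887: log2(p) = -1.727920, -p*log2(p) = 0.521636
  p = 4/53 = 0.075472: log2(p) = -3.727920, -p*log2(p) = 0.281352
  p = 20/53 = 0.377358: log2(p) = -1.405992, -p*log2(p) = 0.530563
H = 0.497307 + 0.521636 + 0.281352 + 0.530563 = 1.830858

H = 1.8309 bits/symbol


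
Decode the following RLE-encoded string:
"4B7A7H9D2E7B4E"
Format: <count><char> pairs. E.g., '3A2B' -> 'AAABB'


Expanding each <count><char> pair:
  4B -> 'BBBB'
  7A -> 'AAAAAAA'
  7H -> 'HHHHHHH'
  9D -> 'DDDDDDDDD'
  2E -> 'EE'
  7B -> 'BBBBBBB'
  4E -> 'EEEE'

Decoded = BBBBAAAAAAAHHHHHHHDDDDDDDDDEEBBBBBBBEEEE


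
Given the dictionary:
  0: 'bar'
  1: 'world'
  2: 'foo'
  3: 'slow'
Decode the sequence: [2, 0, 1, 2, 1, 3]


Look up each index in the dictionary:
  2 -> 'foo'
  0 -> 'bar'
  1 -> 'world'
  2 -> 'foo'
  1 -> 'world'
  3 -> 'slow'

Decoded: "foo bar world foo world slow"


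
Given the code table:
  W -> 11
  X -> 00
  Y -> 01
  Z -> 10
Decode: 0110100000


Decoding:
01 -> Y
10 -> Z
10 -> Z
00 -> X
00 -> X


Result: YZZXX


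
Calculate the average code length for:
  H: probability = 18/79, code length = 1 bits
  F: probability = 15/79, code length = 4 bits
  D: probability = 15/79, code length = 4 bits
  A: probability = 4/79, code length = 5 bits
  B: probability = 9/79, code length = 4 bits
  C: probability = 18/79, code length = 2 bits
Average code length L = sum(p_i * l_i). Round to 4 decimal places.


Weighted contributions p_i * l_i:
  H: (18/79) * 1 = 18/79
  F: (15/79) * 4 = 60/79
  D: (15/79) * 4 = 60/79
  A: (4/79) * 5 = 20/79
  B: (9/79) * 4 = 36/79
  C: (18/79) * 2 = 36/79
Sum = (18 + 60 + 60 + 20 + 36 + 36)/79 = 230/79

L = 230/79 = 2.9114 bits/symbol


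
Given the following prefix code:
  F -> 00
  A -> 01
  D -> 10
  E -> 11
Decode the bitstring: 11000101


Decoding step by step:
Bits 11 -> E
Bits 00 -> F
Bits 01 -> A
Bits 01 -> A


Decoded message: EFAA


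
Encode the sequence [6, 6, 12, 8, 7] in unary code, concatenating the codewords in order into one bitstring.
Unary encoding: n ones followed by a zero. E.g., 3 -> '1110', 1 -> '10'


Encode each number as n ones followed by a terminating 0:
  6 -> 1111110 (7 bits)
  6 -> 1111110 (7 bits)
  12 -> 1111111111110 (13 bits)
  8 -> 111111110 (9 bits)
  7 -> 11111110 (8 bits)
Total length = 7 + 7 + 13 + 9 + 8 = 44 bits.

Unary([6, 6, 12, 8, 7]) = 11111101111110111111111111011111111011111110 (44 bits)
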